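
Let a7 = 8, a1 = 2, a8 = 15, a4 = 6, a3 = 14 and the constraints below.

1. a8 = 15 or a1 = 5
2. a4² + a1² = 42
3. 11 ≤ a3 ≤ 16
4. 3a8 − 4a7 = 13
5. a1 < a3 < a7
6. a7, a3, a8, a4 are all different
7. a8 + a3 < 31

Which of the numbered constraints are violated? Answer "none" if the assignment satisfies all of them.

1. a8 = 15 = 15 (first disjunct) — satisfied.
2. a4² + a1² = 6² + 2² = 36 + 4 = 40, not 42 — violated.
3. a3 = 14 lies in [11, 16] — satisfied.
4. 3a8 − 4a7 = 3(15) − 4(8) = 13 — satisfied.
5. values 2, 14, 8; a3 = 14 is not < a7 = 8 — violated.
6. values 8, 14, 15, 6 are pairwise distinct — satisfied.
7. a8 + a3 = 15 + 14 = 29; 29 < 31 — satisfied.

Constraints 2 and 5 are violated.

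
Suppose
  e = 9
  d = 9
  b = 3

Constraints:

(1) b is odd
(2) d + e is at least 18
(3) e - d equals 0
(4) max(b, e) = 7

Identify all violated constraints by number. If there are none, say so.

(1) b = 3 is odd  OK
(2) d + e = 9 + 9 = 18; 18 ≥ 18  OK
(3) e - d = 9 - 9 = 0  OK
(4) max(3, 9) = 9, not 7  FAIL

No — constraint 4 is not satisfied.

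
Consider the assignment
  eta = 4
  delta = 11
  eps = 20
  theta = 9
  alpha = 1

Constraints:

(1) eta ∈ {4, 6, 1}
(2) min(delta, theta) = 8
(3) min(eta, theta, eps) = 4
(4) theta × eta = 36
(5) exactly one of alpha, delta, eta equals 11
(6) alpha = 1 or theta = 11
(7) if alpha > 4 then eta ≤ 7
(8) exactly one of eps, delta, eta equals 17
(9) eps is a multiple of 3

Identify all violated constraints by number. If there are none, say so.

No — constraints 2, 8, 9 are not satisfied.

(1) eta = 4 is in {4, 6, 1} — holds.
(2) min(11, 9) = 9, not 8 — does not hold.
(3) min(4, 9, 20) = 4 — holds.
(4) theta × eta = 9 × 4 = 36 — holds.
(5) alpha=1, delta=11, eta=4; 1 of them equals 11 — holds.
(6) alpha = 1 = 1 (first disjunct) — holds.
(7) alpha = 1, not > 4; antecedent false, conditional vacuously true — holds.
(8) eps=20, delta=11, eta=4; 0 of them equal 17, not exactly one — does not hold.
(9) 20 = 3×6 + 2, so 3 does not divide 20 — does not hold.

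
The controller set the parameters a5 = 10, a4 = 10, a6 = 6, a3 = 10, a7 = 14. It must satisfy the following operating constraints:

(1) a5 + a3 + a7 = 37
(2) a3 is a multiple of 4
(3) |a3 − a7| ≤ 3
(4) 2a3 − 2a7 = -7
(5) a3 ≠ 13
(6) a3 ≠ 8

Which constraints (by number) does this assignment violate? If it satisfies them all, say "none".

Constraints 1, 2, 3, 4 do not hold.

(1) a5 + a3 + a7 = 10 + 10 + 14 = 34, not 37  no
(2) 10 = 4×2 + 2, so 4 does not divide 10  no
(3) |10 − 14| = 4; 4 > 3, exceeds bound 3  no
(4) 2a3 − 2a7 = 2(10) − 2(14) = -8, not -7  no
(5) a3 = 10, and 10 ≠ 13  yes
(6) a3 = 10, and 10 ≠ 8  yes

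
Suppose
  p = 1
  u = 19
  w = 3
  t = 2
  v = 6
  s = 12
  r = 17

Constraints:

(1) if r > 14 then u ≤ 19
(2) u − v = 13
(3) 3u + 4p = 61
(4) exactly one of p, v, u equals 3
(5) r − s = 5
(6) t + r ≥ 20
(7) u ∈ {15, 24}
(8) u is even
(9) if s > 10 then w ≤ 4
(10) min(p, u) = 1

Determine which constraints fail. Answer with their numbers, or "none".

(1) r = 17 > 14, so we need u ≤ 19; u = 19 ≤ 19 — OK.
(2) u − v = 19 − 6 = 13 — OK.
(3) 3u + 4p = 3(19) + 4(1) = 61 — OK.
(4) p=1, v=6, u=19; 0 of them equal 3, not exactly one — violated.
(5) r − s = 17 − 12 = 5 — OK.
(6) t + r = 2 + 17 = 19; 19 < 20, bound 20 not met — violated.
(7) u = 19 is not in {15, 24} — violated.
(8) u = 19 is odd — violated.
(9) s = 12 > 10, so we need w ≤ 4; w = 3 ≤ 4 — OK.
(10) min(1, 19) = 1 — OK.

No — constraints 4, 6, 7, and 8 are not satisfied.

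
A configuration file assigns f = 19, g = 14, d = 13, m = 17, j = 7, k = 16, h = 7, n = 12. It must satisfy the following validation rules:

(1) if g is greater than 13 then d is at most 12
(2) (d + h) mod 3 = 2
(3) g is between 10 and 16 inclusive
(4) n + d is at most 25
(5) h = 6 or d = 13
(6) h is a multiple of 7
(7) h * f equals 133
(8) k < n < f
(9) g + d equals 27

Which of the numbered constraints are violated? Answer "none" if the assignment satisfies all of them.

Constraints 1, 8 do not hold.

(1) g = 14 > 13, so we need d ≤ 12; but d = 13 > 12 — violated.
(2) d + h = 20; 20 mod 3 = 2 — OK.
(3) g = 14 lies in [10, 16] — OK.
(4) n + d = 12 + 13 = 25; 25 ≤ 25 — OK.
(5) h = 7 ≠ 6, but d = 13 = 13 (second disjunct) — OK.
(6) 7 / 7 = 1, so 7 divides 7 — OK.
(7) h * f = 7 * 19 = 133 — OK.
(8) values 16, 12, 19; k = 16 is not < n = 12 — violated.
(9) g + d = 14 + 13 = 27 — OK.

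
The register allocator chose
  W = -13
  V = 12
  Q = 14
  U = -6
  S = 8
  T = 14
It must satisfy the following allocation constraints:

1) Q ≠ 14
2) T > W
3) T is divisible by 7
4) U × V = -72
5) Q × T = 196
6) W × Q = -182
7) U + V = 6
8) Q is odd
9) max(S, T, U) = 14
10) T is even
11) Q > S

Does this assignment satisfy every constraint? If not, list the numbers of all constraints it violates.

1) Q = 14, but 14 is required to differ — violated.
2) T = 14, W = -13; 14 > -13 — satisfied.
3) 14 / 7 = 2, so 7 divides 14 — satisfied.
4) U × V = -6 × 12 = -72 — satisfied.
5) Q × T = 14 × 14 = 196 — satisfied.
6) W × Q = -13 × 14 = -182 — satisfied.
7) U + V = -6 + 12 = 6 — satisfied.
8) Q = 14 is even — violated.
9) max(8, 14, -6) = 14 — satisfied.
10) T = 14 is even — satisfied.
11) Q = 14, S = 8; 14 > 8 — satisfied.

Constraints 1 and 8 do not hold.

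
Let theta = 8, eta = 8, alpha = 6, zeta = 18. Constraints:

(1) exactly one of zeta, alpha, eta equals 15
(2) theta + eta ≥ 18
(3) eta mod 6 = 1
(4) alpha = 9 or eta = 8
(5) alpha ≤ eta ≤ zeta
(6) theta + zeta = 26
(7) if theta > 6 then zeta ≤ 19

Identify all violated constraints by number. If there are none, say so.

(1) zeta=18, alpha=6, eta=8; 0 of them equal 15, not exactly one — does not hold.
(2) theta + eta = 8 + 8 = 16; 16 < 18, bound 18 not met — does not hold.
(3) 8 mod 6 = 2, not 1 — does not hold.
(4) alpha = 6 ≠ 9, but eta = 8 = 8 (second disjunct) — holds.
(5) values 6 ≤ 8 ≤ 18 — holds.
(6) theta + zeta = 8 + 18 = 26 — holds.
(7) theta = 8 > 6, so we need zeta ≤ 19; zeta = 18 ≤ 19 — holds.

Violated: 1, 2, and 3.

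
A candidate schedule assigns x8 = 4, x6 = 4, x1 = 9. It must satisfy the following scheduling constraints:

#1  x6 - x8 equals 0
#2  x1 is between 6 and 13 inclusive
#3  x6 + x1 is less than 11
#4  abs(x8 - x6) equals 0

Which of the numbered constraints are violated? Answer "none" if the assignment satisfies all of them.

#1 x6 - x8 = 4 - 4 = 0 — satisfied.
#2 x1 = 9 lies in [6, 13] — satisfied.
#3 x6 + x1 = 4 + 9 = 13; 13 ≥ 11, bound 11 not met — violated.
#4 abs(4 - 4) = 0 — satisfied.

Constraint 3 is violated.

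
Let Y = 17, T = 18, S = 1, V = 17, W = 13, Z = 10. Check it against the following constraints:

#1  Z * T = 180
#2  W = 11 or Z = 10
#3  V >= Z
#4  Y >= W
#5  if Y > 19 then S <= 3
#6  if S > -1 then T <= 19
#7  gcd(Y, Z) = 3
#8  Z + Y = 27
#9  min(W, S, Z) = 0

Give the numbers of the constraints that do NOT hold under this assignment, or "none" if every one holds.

Violated: 7, 9.

#1 Z * T = 10 * 18 = 180  holds
#2 W = 13 ≠ 11, but Z = 10 = 10 (second disjunct)  holds
#3 V = 17, Z = 10; 17 ≥ 10  holds
#4 Y = 17, W = 13; 17 ≥ 13  holds
#5 Y = 17, not > 19; antecedent false, conditional vacuously true  holds
#6 S = 1 > -1, so we need T ≤ 19; T = 18 ≤ 19  holds
#7 gcd(17, 10) = 1, not 3  fails
#8 Z + Y = 10 + 17 = 27  holds
#9 min(13, 1, 10) = 1, not 0  fails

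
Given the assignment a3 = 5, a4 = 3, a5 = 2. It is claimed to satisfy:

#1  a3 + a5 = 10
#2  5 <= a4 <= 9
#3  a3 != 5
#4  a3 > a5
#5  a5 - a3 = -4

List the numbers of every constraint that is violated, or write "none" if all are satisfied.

No — constraints 1, 2, 3, 5 are not satisfied.

#1 a3 + a5 = 5 + 2 = 7, not 10  fails
#2 a4 = 3 is outside [5, 9]  fails
#3 a3 = 5, but 5 is required to differ  fails
#4 a3 = 5, a5 = 2; 5 > 2  holds
#5 a5 - a3 = 2 - 5 = -3, not -4  fails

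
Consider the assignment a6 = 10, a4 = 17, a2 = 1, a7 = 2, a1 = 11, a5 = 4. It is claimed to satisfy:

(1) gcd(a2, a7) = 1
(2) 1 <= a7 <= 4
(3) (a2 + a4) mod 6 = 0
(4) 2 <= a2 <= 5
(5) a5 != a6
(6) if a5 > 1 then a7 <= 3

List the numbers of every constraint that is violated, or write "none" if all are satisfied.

No — constraint 4 is not satisfied.

(1) gcd(1, 2) = 1 — holds.
(2) a7 = 2 lies in [1, 4] — holds.
(3) a2 + a4 = 18; 18 mod 6 = 0 — holds.
(4) a2 = 1 is outside [2, 5] — does not hold.
(5) a5 = 4, a6 = 10; distinct — holds.
(6) a5 = 4 > 1, so we need a7 ≤ 3; a7 = 2 ≤ 3 — holds.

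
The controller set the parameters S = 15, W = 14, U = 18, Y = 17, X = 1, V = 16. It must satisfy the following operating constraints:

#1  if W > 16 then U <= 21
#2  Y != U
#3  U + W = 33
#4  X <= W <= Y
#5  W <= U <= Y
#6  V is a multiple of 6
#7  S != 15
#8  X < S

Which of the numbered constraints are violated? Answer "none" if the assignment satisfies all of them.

The assignment fails constraints 3, 5, 6, and 7.

#1 W = 14, not > 16; antecedent false, conditional vacuously true — holds.
#2 Y = 17, U = 18; distinct — holds.
#3 U + W = 18 + 14 = 32, not 33 — does not hold.
#4 values 1 <= 14 <= 17 — holds.
#5 values 14, 18, 17; U = 18 is not <= Y = 17 — does not hold.
#6 16 = 6*2 + 4, so 6 does not divide 16 — does not hold.
#7 S = 15, but 15 is required to differ — does not hold.
#8 X = 1, S = 15; 1 < 15 — holds.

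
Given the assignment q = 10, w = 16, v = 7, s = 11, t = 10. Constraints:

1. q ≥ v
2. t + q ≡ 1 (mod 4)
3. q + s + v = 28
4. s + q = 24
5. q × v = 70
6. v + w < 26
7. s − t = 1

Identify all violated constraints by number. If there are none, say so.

1. q = 10, v = 7; 10 ≥ 7 — satisfied.
2. t + q = 20; 20 mod 4 = 0, not 1 — violated.
3. q + s + v = 10 + 11 + 7 = 28 — satisfied.
4. s + q = 11 + 10 = 21, not 24 — violated.
5. q × v = 10 × 7 = 70 — satisfied.
6. v + w = 7 + 16 = 23; 23 < 26 — satisfied.
7. s − t = 11 − 10 = 1 — satisfied.

Violated: 2 and 4.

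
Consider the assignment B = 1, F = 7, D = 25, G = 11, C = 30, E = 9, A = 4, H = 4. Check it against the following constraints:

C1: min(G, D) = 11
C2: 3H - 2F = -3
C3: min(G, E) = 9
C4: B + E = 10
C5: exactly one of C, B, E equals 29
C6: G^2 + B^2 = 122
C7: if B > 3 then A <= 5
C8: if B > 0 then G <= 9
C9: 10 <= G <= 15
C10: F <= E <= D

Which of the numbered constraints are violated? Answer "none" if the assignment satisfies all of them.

C1: min(11, 25) = 11 — OK.
C2: 3H - 2F = 3(4) - 2(7) = -2, not -3 — violated.
C3: min(11, 9) = 9 — OK.
C4: B + E = 1 + 9 = 10 — OK.
C5: C=30, B=1, E=9; 0 of them equal 29, not exactly one — violated.
C6: G^2 + B^2 = 11^2 + 1^2 = 121 + 1 = 122 — OK.
C7: B = 1, not > 3; antecedent false, conditional vacuously true — OK.
C8: B = 1 > 0, so we need G ≤ 9; but G = 11 > 9 — violated.
C9: G = 11 lies in [10, 15] — OK.
C10: values 7 <= 9 <= 25 — OK.

The assignment fails constraints 2, 5, and 8.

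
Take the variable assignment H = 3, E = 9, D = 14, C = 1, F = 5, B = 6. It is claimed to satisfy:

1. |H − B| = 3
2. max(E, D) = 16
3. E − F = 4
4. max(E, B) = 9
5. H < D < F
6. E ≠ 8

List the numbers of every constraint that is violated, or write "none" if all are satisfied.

1. |3 − 6| = 3 — holds.
2. max(9, 14) = 14, not 16 — does not hold.
3. E − F = 9 − 5 = 4 — holds.
4. max(9, 6) = 9 — holds.
5. values 3, 14, 5; D = 14 is not < F = 5 — does not hold.
6. E = 9, and 9 ≠ 8 — holds.

Violated: 2 and 5.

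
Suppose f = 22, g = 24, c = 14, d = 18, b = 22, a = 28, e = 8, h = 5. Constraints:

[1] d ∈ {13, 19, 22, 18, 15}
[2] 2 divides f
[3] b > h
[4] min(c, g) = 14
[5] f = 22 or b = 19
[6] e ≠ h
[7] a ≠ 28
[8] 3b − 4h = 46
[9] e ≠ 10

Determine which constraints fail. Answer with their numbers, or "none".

Violated: 7.

[1] d = 18 is in {13, 19, 22, 18, 15} — holds.
[2] 22 / 2 = 11, so 2 divides 22 — holds.
[3] b = 22, h = 5; 22 > 5 — holds.
[4] min(14, 24) = 14 — holds.
[5] f = 22 = 22 (first disjunct) — holds.
[6] e = 8, h = 5; distinct — holds.
[7] a = 28, but 28 is required to differ — fails.
[8] 3b − 4h = 3(22) − 4(5) = 46 — holds.
[9] e = 8, and 8 ≠ 10 — holds.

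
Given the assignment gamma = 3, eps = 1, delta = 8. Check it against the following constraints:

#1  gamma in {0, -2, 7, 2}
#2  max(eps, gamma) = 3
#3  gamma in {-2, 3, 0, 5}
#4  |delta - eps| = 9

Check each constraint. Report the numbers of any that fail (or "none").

#1 gamma = 3 is not in {0, -2, 7, 2} — fails.
#2 max(1, 3) = 3 — holds.
#3 gamma = 3 is in {-2, 3, 0, 5} — holds.
#4 |8 - 1| = 7, not 9 — fails.

Constraints 1 and 4 do not hold.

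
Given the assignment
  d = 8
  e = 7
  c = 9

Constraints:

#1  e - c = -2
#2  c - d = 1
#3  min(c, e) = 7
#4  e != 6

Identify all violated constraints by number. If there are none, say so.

All constraints are satisfied.

#1 e - c = 7 - 9 = -2 — OK.
#2 c - d = 9 - 8 = 1 — OK.
#3 min(9, 7) = 7 — OK.
#4 e = 7, and 7 ≠ 6 — OK.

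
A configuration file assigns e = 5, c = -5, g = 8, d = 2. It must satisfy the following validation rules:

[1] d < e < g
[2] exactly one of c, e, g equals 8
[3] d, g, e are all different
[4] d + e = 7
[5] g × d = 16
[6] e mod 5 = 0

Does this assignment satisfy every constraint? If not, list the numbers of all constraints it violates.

All constraints are satisfied.

[1] values 2 < 5 < 8 — holds.
[2] c=-5, e=5, g=8; 1 of them equals 8 — holds.
[3] values 2, 8, 5 are pairwise distinct — holds.
[4] d + e = 2 + 5 = 7 — holds.
[5] g × d = 8 × 2 = 16 — holds.
[6] 5 mod 5 = 0 — holds.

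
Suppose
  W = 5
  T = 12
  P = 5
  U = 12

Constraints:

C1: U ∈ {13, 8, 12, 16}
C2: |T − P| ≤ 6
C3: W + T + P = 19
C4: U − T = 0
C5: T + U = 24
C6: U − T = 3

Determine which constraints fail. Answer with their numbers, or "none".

Constraints 2, 3, and 6 are violated.

C1: U = 12 is in {13, 8, 12, 16} — satisfied.
C2: |12 − 5| = 7; 7 > 6, exceeds bound 6 — violated.
C3: W + T + P = 5 + 12 + 5 = 22, not 19 — violated.
C4: U − T = 12 − 12 = 0 — satisfied.
C5: T + U = 12 + 12 = 24 — satisfied.
C6: U − T = 12 − 12 = 0, not 3 — violated.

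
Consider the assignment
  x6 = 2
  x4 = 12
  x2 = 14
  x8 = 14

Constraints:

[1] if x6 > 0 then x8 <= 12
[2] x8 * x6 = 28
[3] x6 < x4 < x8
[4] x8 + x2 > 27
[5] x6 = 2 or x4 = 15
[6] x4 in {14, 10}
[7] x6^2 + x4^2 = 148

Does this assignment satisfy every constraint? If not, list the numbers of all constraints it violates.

Constraints 1 and 6 are violated.

[1] x6 = 2 > 0, so we need x8 ≤ 12; but x8 = 14 > 12 — violated.
[2] x8 * x6 = 14 * 2 = 28 — satisfied.
[3] values 2 < 12 < 14 — satisfied.
[4] x8 + x2 = 14 + 14 = 28; 28 > 27 — satisfied.
[5] x6 = 2 = 2 (first disjunct) — satisfied.
[6] x4 = 12 is not in {14, 10} — violated.
[7] x6^2 + x4^2 = 2^2 + 12^2 = 4 + 144 = 148 — satisfied.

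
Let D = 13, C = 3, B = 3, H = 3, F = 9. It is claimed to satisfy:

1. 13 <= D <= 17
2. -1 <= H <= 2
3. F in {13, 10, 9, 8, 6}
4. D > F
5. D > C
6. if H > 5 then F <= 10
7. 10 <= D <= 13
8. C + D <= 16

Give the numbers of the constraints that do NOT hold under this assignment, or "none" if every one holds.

1. D = 13 lies in [13, 17] — holds.
2. H = 3 is outside [-1, 2] — fails.
3. F = 9 is in {13, 10, 9, 8, 6} — holds.
4. D = 13, F = 9; 13 > 9 — holds.
5. D = 13, C = 3; 13 > 3 — holds.
6. H = 3, not > 5; antecedent false, conditional vacuously true — holds.
7. D = 13 lies in [10, 13] — holds.
8. C + D = 3 + 13 = 16; 16 ≤ 16 — holds.

Constraint 2 is violated.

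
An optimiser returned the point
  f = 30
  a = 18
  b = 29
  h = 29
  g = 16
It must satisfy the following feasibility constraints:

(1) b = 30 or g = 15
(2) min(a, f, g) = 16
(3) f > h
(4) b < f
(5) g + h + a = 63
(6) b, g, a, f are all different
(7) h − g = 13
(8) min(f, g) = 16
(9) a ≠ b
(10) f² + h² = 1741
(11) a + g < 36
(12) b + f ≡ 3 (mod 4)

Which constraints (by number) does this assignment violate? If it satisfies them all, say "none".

(1) b = 29 ≠ 30 and g = 16 ≠ 15; both disjuncts false — fails.
(2) min(18, 30, 16) = 16 — holds.
(3) f = 30, h = 29; 30 > 29 — holds.
(4) b = 29, f = 30; 29 < 30 — holds.
(5) g + h + a = 16 + 29 + 18 = 63 — holds.
(6) values 29, 16, 18, 30 are pairwise distinct — holds.
(7) h − g = 29 − 16 = 13 — holds.
(8) min(30, 16) = 16 — holds.
(9) a = 18, b = 29; distinct — holds.
(10) f² + h² = 30² + 29² = 900 + 841 = 1741 — holds.
(11) a + g = 18 + 16 = 34; 34 < 36 — holds.
(12) b + f = 59; 59 mod 4 = 3 — holds.

Constraint 1 does not hold.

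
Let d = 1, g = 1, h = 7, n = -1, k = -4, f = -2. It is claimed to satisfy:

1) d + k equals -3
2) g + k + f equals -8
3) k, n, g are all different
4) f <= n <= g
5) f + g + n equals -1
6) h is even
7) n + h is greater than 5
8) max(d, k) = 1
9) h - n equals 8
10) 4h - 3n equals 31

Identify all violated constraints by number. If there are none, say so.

No — constraints 2, 5, 6 are not satisfied.

1) d + k = 1 + (-4) = -3  ✔
2) g + k + f = 1 + (-4) + (-2) = -5, not -8  ✘
3) values -4, -1, 1 are pairwise distinct  ✔
4) values -2 <= -1 <= 1  ✔
5) f + g + n = -2 + 1 + (-1) = -2, not -1  ✘
6) h = 7 is odd  ✘
7) n + h = -1 + 7 = 6; 6 > 5  ✔
8) max(1, -4) = 1  ✔
9) h - n = 7 - (-1) = 8  ✔
10) 4h - 3n = 4(7) - 3(-1) = 31  ✔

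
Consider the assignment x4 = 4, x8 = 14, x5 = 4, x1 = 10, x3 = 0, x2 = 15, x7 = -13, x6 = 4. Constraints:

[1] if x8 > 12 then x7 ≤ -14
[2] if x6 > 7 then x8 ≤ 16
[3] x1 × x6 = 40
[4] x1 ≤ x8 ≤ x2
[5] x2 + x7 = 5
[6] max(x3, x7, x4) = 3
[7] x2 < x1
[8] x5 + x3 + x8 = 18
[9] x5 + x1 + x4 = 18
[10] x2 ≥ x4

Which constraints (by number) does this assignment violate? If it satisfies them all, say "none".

The assignment fails constraints 1, 5, 6, and 7.

[1] x8 = 14 > 12, so we need x7 ≤ -14; but x7 = -13 > -14  FAIL
[2] x6 = 4, not > 7; antecedent false, conditional vacuously true  OK
[3] x1 × x6 = 10 × 4 = 40  OK
[4] values 10 ≤ 14 ≤ 15  OK
[5] x2 + x7 = 15 + (-13) = 2, not 5  FAIL
[6] max(0, -13, 4) = 4, not 3  FAIL
[7] x2 = 15, x1 = 10; 15 ≥ 10 (want <)  FAIL
[8] x5 + x3 + x8 = 4 + 0 + 14 = 18  OK
[9] x5 + x1 + x4 = 4 + 10 + 4 = 18  OK
[10] x2 = 15, x4 = 4; 15 ≥ 4  OK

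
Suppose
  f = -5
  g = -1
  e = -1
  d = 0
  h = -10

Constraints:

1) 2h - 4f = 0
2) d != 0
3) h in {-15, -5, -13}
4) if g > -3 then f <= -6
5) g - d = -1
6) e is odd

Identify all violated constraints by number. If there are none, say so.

Constraints 2, 3, 4 do not hold.

1) 2h - 4f = 2(-10) - 4(-5) = 0  ✓
2) d = 0, but 0 is required to differ  ✗
3) h = -10 is not in {-15, -5, -13}  ✗
4) g = -1 > -3, so we need f ≤ -6; but f = -5 > -6  ✗
5) g - d = -1 - 0 = -1  ✓
6) e = -1 is odd  ✓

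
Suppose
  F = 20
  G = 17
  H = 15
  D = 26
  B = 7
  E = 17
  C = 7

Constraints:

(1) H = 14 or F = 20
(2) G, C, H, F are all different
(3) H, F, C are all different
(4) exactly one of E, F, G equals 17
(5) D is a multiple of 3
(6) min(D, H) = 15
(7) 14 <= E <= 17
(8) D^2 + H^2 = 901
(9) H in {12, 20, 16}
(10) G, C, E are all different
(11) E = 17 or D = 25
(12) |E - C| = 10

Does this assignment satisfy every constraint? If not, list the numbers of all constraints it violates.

(1) H = 15 ≠ 14, but F = 20 = 20 (second disjunct)  yes
(2) values 17, 7, 15, 20 are pairwise distinct  yes
(3) values 15, 20, 7 are pairwise distinct  yes
(4) E=17, F=20, G=17; 2 of them equal 17, not exactly one  no
(5) 26 = 3*8 + 2, so 3 does not divide 26  no
(6) min(26, 15) = 15  yes
(7) E = 17 lies in [14, 17]  yes
(8) D^2 + H^2 = 26^2 + 15^2 = 676 + 225 = 901  yes
(9) H = 15 is not in {12, 20, 16}  no
(10) G = E = 17, not all different  no
(11) E = 17 = 17 (first disjunct)  yes
(12) |17 - 7| = 10  yes

The assignment fails constraints 4, 5, 9, and 10.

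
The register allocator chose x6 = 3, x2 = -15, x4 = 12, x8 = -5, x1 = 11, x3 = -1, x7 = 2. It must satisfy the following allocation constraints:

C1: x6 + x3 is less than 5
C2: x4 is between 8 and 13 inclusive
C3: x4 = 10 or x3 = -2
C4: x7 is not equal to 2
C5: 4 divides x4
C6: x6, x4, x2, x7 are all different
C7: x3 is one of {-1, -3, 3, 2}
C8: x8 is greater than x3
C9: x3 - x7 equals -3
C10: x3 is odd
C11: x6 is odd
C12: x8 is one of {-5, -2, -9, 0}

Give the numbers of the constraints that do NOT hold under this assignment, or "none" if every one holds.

C1: x6 + x3 = 3 + (-1) = 2; 2 < 5  yes
C2: x4 = 12 lies in [8, 13]  yes
C3: x4 = 12 ≠ 10 and x3 = -1 ≠ -2; both disjuncts false  no
C4: x7 = 2, but 2 is required to differ  no
C5: 12 / 4 = 3, so 4 divides 12  yes
C6: values 3, 12, -15, 2 are pairwise distinct  yes
C7: x3 = -1 is in {-1, -3, 3, 2}  yes
C8: x8 = -5, x3 = -1; -5 ≤ -1 (want >)  no
C9: x3 - x7 = -1 - 2 = -3  yes
C10: x3 = -1 is odd  yes
C11: x6 = 3 is odd  yes
C12: x8 = -5 is in {-5, -2, -9, 0}  yes

Violated: 3, 4, 8.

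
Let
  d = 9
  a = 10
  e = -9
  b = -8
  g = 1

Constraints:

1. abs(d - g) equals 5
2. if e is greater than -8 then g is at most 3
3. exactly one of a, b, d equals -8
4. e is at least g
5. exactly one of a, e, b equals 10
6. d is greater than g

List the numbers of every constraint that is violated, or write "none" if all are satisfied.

Violated: 1, 4.

1. abs(9 - 1) = 8, not 5 — does not hold.
2. e = -9, not > -8; antecedent false, conditional vacuously true — holds.
3. a=10, b=-8, d=9; 1 of them equals -8 — holds.
4. e = -9, g = 1; -9 < 1 (want ≥) — does not hold.
5. a=10, e=-9, b=-8; 1 of them equals 10 — holds.
6. d = 9, g = 1; 9 > 1 — holds.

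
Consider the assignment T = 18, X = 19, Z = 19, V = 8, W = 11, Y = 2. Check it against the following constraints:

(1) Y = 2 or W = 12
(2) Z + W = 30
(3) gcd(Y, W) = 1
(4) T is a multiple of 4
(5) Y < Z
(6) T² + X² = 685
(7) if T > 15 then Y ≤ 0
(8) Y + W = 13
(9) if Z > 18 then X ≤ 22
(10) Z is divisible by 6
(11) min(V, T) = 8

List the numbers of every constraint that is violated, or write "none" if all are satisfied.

(1) Y = 2 = 2 (first disjunct) — satisfied.
(2) Z + W = 19 + 11 = 30 — satisfied.
(3) gcd(2, 11) = 1 — satisfied.
(4) 18 = 4×4 + 2, so 4 does not divide 18 — violated.
(5) Y = 2, Z = 19; 2 < 19 — satisfied.
(6) T² + X² = 18² + 19² = 324 + 361 = 685 — satisfied.
(7) T = 18 > 15, so we need Y ≤ 0; but Y = 2 > 0 — violated.
(8) Y + W = 2 + 11 = 13 — satisfied.
(9) Z = 19 > 18, so we need X ≤ 22; X = 19 ≤ 22 — satisfied.
(10) 19 = 6×3 + 1, so 6 does not divide 19 — violated.
(11) min(8, 18) = 8 — satisfied.

Violated: 4, 7, and 10.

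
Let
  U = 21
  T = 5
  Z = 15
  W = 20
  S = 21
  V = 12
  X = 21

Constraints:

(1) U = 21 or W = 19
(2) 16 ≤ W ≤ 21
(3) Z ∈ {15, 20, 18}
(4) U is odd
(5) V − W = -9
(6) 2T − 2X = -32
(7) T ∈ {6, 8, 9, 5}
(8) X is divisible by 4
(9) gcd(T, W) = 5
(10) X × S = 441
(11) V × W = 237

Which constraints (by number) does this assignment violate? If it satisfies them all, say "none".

No — constraints 5, 8, and 11 are not satisfied.

(1) U = 21 = 21 (first disjunct) — satisfied.
(2) W = 20 lies in [16, 21] — satisfied.
(3) Z = 15 is in {15, 20, 18} — satisfied.
(4) U = 21 is odd — satisfied.
(5) V − W = 12 − 20 = -8, not -9 — violated.
(6) 2T − 2X = 2(5) − 2(21) = -32 — satisfied.
(7) T = 5 is in {6, 8, 9, 5} — satisfied.
(8) 21 = 4×5 + 1, so 4 does not divide 21 — violated.
(9) gcd(5, 20) = 5 — satisfied.
(10) X × S = 21 × 21 = 441 — satisfied.
(11) V × W = 12 × 20 = 240, not 237 — violated.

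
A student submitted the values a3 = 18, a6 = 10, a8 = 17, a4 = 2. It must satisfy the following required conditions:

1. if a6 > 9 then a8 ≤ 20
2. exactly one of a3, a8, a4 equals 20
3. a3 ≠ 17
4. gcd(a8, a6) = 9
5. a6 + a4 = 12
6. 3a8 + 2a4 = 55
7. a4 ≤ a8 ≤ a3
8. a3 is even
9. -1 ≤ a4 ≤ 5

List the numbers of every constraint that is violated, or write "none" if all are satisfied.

Constraints 2 and 4 are violated.

1. a6 = 10 > 9, so we need a8 ≤ 20; a8 = 17 ≤ 20  ✓
2. a3=18, a8=17, a4=2; 0 of them equal 20, not exactly one  ✗
3. a3 = 18, and 18 ≠ 17  ✓
4. gcd(17, 10) = 1, not 9  ✗
5. a6 + a4 = 10 + 2 = 12  ✓
6. 3a8 + 2a4 = 3(17) + 2(2) = 55  ✓
7. values 2 ≤ 17 ≤ 18  ✓
8. a3 = 18 is even  ✓
9. a4 = 2 lies in [-1, 5]  ✓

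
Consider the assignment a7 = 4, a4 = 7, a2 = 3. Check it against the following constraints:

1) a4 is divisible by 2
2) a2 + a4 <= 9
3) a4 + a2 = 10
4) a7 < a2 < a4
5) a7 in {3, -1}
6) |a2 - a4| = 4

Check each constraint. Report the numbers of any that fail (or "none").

1) 7 = 2*3 + 1, so 2 does not divide 7 — violated.
2) a2 + a4 = 3 + 7 = 10; 10 > 9, bound 9 not met — violated.
3) a4 + a2 = 7 + 3 = 10 — OK.
4) values 4, 3, 7; a7 = 4 is not < a2 = 3 — violated.
5) a7 = 4 is not in {3, -1} — violated.
6) |3 - 7| = 4 — OK.

Constraints 1, 2, 4, and 5 do not hold.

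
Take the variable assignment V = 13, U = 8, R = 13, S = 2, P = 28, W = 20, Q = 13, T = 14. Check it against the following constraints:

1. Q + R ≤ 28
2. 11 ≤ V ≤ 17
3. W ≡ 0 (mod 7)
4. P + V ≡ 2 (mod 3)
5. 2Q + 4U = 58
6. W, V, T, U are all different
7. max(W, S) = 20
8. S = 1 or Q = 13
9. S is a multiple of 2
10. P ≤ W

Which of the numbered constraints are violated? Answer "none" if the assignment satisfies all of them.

1. Q + R = 13 + 13 = 26; 26 ≤ 28 — satisfied.
2. V = 13 lies in [11, 17] — satisfied.
3. 20 mod 7 = 6, not 0 — violated.
4. P + V = 41; 41 mod 3 = 2 — satisfied.
5. 2Q + 4U = 2(13) + 4(8) = 58 — satisfied.
6. values 20, 13, 14, 8 are pairwise distinct — satisfied.
7. max(20, 2) = 20 — satisfied.
8. S = 2 ≠ 1, but Q = 13 = 13 (second disjunct) — satisfied.
9. 2 / 2 = 1, so 2 divides 2 — satisfied.
10. P = 28, W = 20; 28 > 20 (want ≤) — violated.

The assignment fails constraints 3 and 10.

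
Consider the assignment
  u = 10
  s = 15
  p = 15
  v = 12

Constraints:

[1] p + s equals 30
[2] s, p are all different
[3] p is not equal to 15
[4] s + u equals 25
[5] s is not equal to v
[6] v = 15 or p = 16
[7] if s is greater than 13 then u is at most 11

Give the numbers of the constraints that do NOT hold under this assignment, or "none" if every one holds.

Constraints 2, 3, and 6 are violated.

[1] p + s = 15 + 15 = 30 — holds.
[2] s = p = 15, not all different — does not hold.
[3] p = 15, but 15 is required to differ — does not hold.
[4] s + u = 15 + 10 = 25 — holds.
[5] s = 15, v = 12; distinct — holds.
[6] v = 12 ≠ 15 and p = 15 ≠ 16; both disjuncts false — does not hold.
[7] s = 15 > 13, so we need u ≤ 11; u = 10 ≤ 11 — holds.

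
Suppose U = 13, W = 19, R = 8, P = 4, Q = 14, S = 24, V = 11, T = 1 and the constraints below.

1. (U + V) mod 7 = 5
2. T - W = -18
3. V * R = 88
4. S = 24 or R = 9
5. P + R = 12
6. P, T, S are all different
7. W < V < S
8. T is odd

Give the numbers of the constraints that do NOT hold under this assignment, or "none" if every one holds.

1. U + V = 24; 24 mod 7 = 3, not 5 — does not hold.
2. T - W = 1 - 19 = -18 — holds.
3. V * R = 11 * 8 = 88 — holds.
4. S = 24 = 24 (first disjunct) — holds.
5. P + R = 4 + 8 = 12 — holds.
6. values 4, 1, 24 are pairwise distinct — holds.
7. values 19, 11, 24; W = 19 is not < V = 11 — does not hold.
8. T = 1 is odd — holds.

Constraints 1 and 7 do not hold.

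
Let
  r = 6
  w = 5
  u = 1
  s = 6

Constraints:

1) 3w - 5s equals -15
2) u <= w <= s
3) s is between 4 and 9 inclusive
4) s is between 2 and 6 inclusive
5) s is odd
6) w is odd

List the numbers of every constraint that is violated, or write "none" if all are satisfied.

1) 3w - 5s = 3(5) - 5(6) = -15  ✔
2) values 1 <= 5 <= 6  ✔
3) s = 6 lies in [4, 9]  ✔
4) s = 6 lies in [2, 6]  ✔
5) s = 6 is even  ✘
6) w = 5 is odd  ✔

Constraint 5 is violated.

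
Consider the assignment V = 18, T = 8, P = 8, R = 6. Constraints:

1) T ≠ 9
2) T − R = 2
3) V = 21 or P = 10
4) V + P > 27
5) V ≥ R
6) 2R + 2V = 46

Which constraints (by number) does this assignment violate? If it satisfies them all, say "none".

1) T = 8, and 8 ≠ 9 — OK.
2) T − R = 8 − 6 = 2 — OK.
3) V = 18 ≠ 21 and P = 8 ≠ 10; both disjuncts false — violated.
4) V + P = 18 + 8 = 26; 26 ≤ 27, bound 27 not met — violated.
5) V = 18, R = 6; 18 ≥ 6 — OK.
6) 2R + 2V = 2(6) + 2(18) = 48, not 46 — violated.

No — constraints 3, 4, 6 are not satisfied.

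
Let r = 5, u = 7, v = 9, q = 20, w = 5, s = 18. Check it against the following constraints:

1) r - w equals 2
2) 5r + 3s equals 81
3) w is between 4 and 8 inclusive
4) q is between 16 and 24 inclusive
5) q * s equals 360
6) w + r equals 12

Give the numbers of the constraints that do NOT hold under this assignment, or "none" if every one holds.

1) r - w = 5 - 5 = 0, not 2 — fails.
2) 5r + 3s = 5(5) + 3(18) = 79, not 81 — fails.
3) w = 5 lies in [4, 8] — holds.
4) q = 20 lies in [16, 24] — holds.
5) q * s = 20 * 18 = 360 — holds.
6) w + r = 5 + 5 = 10, not 12 — fails.

No — constraints 1, 2, and 6 are not satisfied.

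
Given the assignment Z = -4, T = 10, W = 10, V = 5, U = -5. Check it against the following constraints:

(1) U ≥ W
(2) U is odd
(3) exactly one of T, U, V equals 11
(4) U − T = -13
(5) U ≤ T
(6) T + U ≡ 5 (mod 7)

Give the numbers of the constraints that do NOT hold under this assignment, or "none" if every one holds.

Violated: 1, 3, 4.

(1) U = -5, W = 10; -5 < 10 (want ≥)  fails
(2) U = -5 is odd  holds
(3) T=10, U=-5, V=5; 0 of them equal 11, not exactly one  fails
(4) U − T = -5 − 10 = -15, not -13  fails
(5) U = -5, T = 10; -5 ≤ 10  holds
(6) T + U = 5; 5 mod 7 = 5  holds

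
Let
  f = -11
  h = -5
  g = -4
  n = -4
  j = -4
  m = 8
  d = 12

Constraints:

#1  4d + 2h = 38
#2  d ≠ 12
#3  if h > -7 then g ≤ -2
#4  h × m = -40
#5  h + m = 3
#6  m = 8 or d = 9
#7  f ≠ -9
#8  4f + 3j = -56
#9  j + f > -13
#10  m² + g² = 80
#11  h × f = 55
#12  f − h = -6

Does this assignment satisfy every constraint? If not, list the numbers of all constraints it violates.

Violated: 2 and 9.

#1 4d + 2h = 4(12) + 2(-5) = 38 — OK.
#2 d = 12, but 12 is required to differ — violated.
#3 h = -5 > -7, so we need g ≤ -2; g = -4 ≤ -2 — OK.
#4 h × m = -5 × 8 = -40 — OK.
#5 h + m = -5 + 8 = 3 — OK.
#6 m = 8 = 8 (first disjunct) — OK.
#7 f = -11, and -11 ≠ -9 — OK.
#8 4f + 3j = 4(-11) + 3(-4) = -56 — OK.
#9 j + f = -4 + (-11) = -15; -15 ≤ -13, bound -13 not met — violated.
#10 m² + g² = 8² + (-4)² = 64 + 16 = 80 — OK.
#11 h × f = -5 × (-11) = 55 — OK.
#12 f − h = -11 − (-5) = -6 — OK.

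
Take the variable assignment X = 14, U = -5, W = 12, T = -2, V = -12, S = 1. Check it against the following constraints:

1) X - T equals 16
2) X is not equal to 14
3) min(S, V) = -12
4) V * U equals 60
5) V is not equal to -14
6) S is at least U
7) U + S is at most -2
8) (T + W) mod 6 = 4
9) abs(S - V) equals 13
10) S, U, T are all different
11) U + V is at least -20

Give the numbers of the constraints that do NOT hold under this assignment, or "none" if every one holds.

Constraint 2 does not hold.

1) X - T = 14 - (-2) = 16 — OK.
2) X = 14, but 14 is required to differ — violated.
3) min(1, -12) = -12 — OK.
4) V * U = -12 * (-5) = 60 — OK.
5) V = -12, and -12 ≠ -14 — OK.
6) S = 1, U = -5; 1 ≥ -5 — OK.
7) U + S = -5 + 1 = -4; -4 ≤ -2 — OK.
8) T + W = 10; 10 mod 6 = 4 — OK.
9) abs(1 - (-12)) = 13 — OK.
10) values 1, -5, -2 are pairwise distinct — OK.
11) U + V = -5 + (-12) = -17; -17 ≥ -20 — OK.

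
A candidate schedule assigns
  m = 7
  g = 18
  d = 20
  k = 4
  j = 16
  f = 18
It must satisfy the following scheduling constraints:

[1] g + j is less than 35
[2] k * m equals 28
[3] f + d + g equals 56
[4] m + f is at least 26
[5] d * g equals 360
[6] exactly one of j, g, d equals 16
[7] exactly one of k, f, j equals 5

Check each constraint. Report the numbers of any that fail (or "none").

Constraints 4 and 7 are violated.

[1] g + j = 18 + 16 = 34; 34 < 35 — OK.
[2] k * m = 4 * 7 = 28 — OK.
[3] f + d + g = 18 + 20 + 18 = 56 — OK.
[4] m + f = 7 + 18 = 25; 25 < 26, bound 26 not met — violated.
[5] d * g = 20 * 18 = 360 — OK.
[6] j=16, g=18, d=20; 1 of them equals 16 — OK.
[7] k=4, f=18, j=16; 0 of them equal 5, not exactly one — violated.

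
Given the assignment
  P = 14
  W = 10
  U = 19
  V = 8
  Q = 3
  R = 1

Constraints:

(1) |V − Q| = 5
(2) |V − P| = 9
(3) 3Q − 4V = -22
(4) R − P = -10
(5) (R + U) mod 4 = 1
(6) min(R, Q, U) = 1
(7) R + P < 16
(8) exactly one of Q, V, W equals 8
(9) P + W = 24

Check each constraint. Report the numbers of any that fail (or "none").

Constraints 2, 3, 4, and 5 are violated.

(1) |8 − 3| = 5  yes
(2) |8 − 14| = 6, not 9  no
(3) 3Q − 4V = 3(3) − 4(8) = -23, not -22  no
(4) R − P = 1 − 14 = -13, not -10  no
(5) R + U = 20; 20 mod 4 = 0, not 1  no
(6) min(1, 3, 19) = 1  yes
(7) R + P = 1 + 14 = 15; 15 < 16  yes
(8) Q=3, V=8, W=10; 1 of them equals 8  yes
(9) P + W = 14 + 10 = 24  yes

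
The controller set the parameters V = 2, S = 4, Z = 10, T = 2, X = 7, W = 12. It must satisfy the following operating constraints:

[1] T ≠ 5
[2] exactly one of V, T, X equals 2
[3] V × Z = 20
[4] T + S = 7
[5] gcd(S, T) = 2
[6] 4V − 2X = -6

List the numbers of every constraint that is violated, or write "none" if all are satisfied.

No — constraints 2, 4 are not satisfied.

[1] T = 2, and 2 ≠ 5  ✓
[2] V=2, T=2, X=7; 2 of them equal 2, not exactly one  ✗
[3] V × Z = 2 × 10 = 20  ✓
[4] T + S = 2 + 4 = 6, not 7  ✗
[5] gcd(4, 2) = 2  ✓
[6] 4V − 2X = 4(2) − 2(7) = -6  ✓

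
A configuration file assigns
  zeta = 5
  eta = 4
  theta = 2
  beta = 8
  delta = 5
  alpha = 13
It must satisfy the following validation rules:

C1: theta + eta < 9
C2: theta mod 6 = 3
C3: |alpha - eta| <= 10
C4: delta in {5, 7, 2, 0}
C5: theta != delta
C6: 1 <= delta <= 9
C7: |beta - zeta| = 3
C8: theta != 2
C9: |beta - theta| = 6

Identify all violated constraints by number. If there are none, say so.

No — constraints 2, 8 are not satisfied.

C1: theta + eta = 2 + 4 = 6; 6 < 9 — holds.
C2: 2 mod 6 = 2, not 3 — fails.
C3: |13 - 4| = 9; 9 ≤ 10 — holds.
C4: delta = 5 is in {5, 7, 2, 0} — holds.
C5: theta = 2, delta = 5; distinct — holds.
C6: delta = 5 lies in [1, 9] — holds.
C7: |8 - 5| = 3 — holds.
C8: theta = 2, but 2 is required to differ — fails.
C9: |8 - 2| = 6 — holds.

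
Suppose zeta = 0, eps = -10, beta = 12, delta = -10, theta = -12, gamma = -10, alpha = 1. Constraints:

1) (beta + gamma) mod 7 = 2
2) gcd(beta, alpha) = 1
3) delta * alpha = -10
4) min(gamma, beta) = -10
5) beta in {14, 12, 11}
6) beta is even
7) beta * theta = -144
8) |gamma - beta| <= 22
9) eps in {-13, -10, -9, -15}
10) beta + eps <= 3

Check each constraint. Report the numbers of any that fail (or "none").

1) beta + gamma = 2; 2 mod 7 = 2 — holds.
2) gcd(12, 1) = 1 — holds.
3) delta * alpha = -10 * 1 = -10 — holds.
4) min(-10, 12) = -10 — holds.
5) beta = 12 is in {14, 12, 11} — holds.
6) beta = 12 is even — holds.
7) beta * theta = 12 * (-12) = -144 — holds.
8) |-10 - 12| = 22; 22 ≤ 22 — holds.
9) eps = -10 is in {-13, -10, -9, -15} — holds.
10) beta + eps = 12 + (-10) = 2; 2 ≤ 3 — holds.

The assignment satisfies every constraint.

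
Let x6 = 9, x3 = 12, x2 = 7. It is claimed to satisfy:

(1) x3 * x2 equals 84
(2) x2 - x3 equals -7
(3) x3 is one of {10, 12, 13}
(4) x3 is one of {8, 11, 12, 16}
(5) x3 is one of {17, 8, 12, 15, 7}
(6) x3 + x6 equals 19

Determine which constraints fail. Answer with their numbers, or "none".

(1) x3 * x2 = 12 * 7 = 84 — satisfied.
(2) x2 - x3 = 7 - 12 = -5, not -7 — violated.
(3) x3 = 12 is in {10, 12, 13} — satisfied.
(4) x3 = 12 is in {8, 11, 12, 16} — satisfied.
(5) x3 = 12 is in {17, 8, 12, 15, 7} — satisfied.
(6) x3 + x6 = 12 + 9 = 21, not 19 — violated.

Constraints 2 and 6 are violated.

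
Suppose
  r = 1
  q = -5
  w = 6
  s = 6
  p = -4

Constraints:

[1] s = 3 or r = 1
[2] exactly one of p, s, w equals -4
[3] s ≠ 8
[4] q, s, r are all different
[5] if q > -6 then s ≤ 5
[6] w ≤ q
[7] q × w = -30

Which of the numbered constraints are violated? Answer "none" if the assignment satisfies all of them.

No — constraints 5 and 6 are not satisfied.

[1] s = 6 ≠ 3, but r = 1 = 1 (second disjunct)  yes
[2] p=-4, s=6, w=6; 1 of them equals -4  yes
[3] s = 6, and 6 ≠ 8  yes
[4] values -5, 6, 1 are pairwise distinct  yes
[5] q = -5 > -6, so we need s ≤ 5; but s = 6 > 5  no
[6] w = 6, q = -5; 6 > -5 (want ≤)  no
[7] q × w = -5 × 6 = -30  yes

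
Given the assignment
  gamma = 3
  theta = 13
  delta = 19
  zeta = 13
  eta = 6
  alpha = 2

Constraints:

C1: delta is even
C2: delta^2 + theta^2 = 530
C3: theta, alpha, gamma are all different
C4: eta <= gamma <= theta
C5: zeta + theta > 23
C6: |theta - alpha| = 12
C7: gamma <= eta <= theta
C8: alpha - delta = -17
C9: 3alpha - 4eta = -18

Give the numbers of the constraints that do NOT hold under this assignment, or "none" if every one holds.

C1: delta = 19 is odd  false
C2: delta^2 + theta^2 = 19^2 + 13^2 = 361 + 169 = 530  true
C3: values 13, 2, 3 are pairwise distinct  true
C4: values 6, 3, 13; eta = 6 is not <= gamma = 3  false
C5: zeta + theta = 13 + 13 = 26; 26 > 23  true
C6: |13 - 2| = 11, not 12  false
C7: values 3 <= 6 <= 13  true
C8: alpha - delta = 2 - 19 = -17  true
C9: 3alpha - 4eta = 3(2) - 4(6) = -18  true

The assignment fails constraints 1, 4, and 6.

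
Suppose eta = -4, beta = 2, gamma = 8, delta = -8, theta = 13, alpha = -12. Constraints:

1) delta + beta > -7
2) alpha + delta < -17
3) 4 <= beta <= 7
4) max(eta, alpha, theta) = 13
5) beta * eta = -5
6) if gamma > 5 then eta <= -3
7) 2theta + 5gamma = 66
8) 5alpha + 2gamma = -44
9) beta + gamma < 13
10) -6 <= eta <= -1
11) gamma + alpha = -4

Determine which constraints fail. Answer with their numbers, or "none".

1) delta + beta = -8 + 2 = -6; -6 > -7 — OK.
2) alpha + delta = -12 + (-8) = -20; -20 < -17 — OK.
3) beta = 2 is outside [4, 7] — violated.
4) max(-4, -12, 13) = 13 — OK.
5) beta * eta = 2 * (-4) = -8, not -5 — violated.
6) gamma = 8 > 5, so we need eta ≤ -3; eta = -4 ≤ -3 — OK.
7) 2theta + 5gamma = 2(13) + 5(8) = 66 — OK.
8) 5alpha + 2gamma = 5(-12) + 2(8) = -44 — OK.
9) beta + gamma = 2 + 8 = 10; 10 < 13 — OK.
10) eta = -4 lies in [-6, -1] — OK.
11) gamma + alpha = 8 + (-12) = -4 — OK.

Violated: 3, 5.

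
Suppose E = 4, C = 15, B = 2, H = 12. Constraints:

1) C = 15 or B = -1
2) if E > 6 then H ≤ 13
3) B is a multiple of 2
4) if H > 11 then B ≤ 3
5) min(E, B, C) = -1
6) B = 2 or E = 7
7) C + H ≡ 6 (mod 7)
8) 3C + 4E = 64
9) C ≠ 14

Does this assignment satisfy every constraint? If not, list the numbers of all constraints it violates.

1) C = 15 = 15 (first disjunct) — OK.
2) E = 4, not > 6; antecedent false, conditional vacuously true — OK.
3) 2 / 2 = 1, so 2 divides 2 — OK.
4) H = 12 > 11, so we need B ≤ 3; B = 2 ≤ 3 — OK.
5) min(4, 2, 15) = 2, not -1 — violated.
6) B = 2 = 2 (first disjunct) — OK.
7) C + H = 27; 27 mod 7 = 6 — OK.
8) 3C + 4E = 3(15) + 4(4) = 61, not 64 — violated.
9) C = 15, and 15 ≠ 14 — OK.

Constraints 5 and 8 do not hold.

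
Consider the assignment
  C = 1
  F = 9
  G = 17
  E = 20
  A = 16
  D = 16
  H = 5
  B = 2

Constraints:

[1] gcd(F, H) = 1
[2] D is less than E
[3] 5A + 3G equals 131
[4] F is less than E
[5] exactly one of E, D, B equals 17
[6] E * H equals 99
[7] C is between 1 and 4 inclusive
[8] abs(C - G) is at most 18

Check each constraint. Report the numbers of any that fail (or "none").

[1] gcd(9, 5) = 1  holds
[2] D = 16, E = 20; 16 < 20  holds
[3] 5A + 3G = 5(16) + 3(17) = 131  holds
[4] F = 9, E = 20; 9 < 20  holds
[5] E=20, D=16, B=2; 0 of them equal 17, not exactly one  fails
[6] E * H = 20 * 5 = 100, not 99  fails
[7] C = 1 lies in [1, 4]  holds
[8] abs(1 - 17) = 16; 16 ≤ 18  holds

No — constraints 5, 6 are not satisfied.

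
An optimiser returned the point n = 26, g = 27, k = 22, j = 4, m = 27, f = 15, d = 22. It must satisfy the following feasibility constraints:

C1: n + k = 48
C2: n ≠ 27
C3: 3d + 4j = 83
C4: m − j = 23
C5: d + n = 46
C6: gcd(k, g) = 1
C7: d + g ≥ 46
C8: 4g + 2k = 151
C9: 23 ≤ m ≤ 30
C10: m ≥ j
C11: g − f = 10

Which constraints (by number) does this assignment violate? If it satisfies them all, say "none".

C1: n + k = 26 + 22 = 48 — OK.
C2: n = 26, and 26 ≠ 27 — OK.
C3: 3d + 4j = 3(22) + 4(4) = 82, not 83 — violated.
C4: m − j = 27 − 4 = 23 — OK.
C5: d + n = 22 + 26 = 48, not 46 — violated.
C6: gcd(22, 27) = 1 — OK.
C7: d + g = 22 + 27 = 49; 49 ≥ 46 — OK.
C8: 4g + 2k = 4(27) + 2(22) = 152, not 151 — violated.
C9: m = 27 lies in [23, 30] — OK.
C10: m = 27, j = 4; 27 ≥ 4 — OK.
C11: g − f = 27 − 15 = 12, not 10 — violated.

Violated: 3, 5, 8, and 11.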